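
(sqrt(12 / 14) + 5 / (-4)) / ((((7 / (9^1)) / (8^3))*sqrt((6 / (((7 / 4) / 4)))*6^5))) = -20*sqrt(7) / 21 + 16*sqrt(6) / 21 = -0.65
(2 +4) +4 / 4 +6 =13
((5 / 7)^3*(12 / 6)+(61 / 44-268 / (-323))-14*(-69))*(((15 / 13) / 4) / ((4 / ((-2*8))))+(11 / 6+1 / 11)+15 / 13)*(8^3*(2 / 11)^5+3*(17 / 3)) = 1652173523777622757 / 51815140510056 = 31885.92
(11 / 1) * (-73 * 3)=-2409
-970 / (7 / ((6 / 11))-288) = 5820 / 1651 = 3.53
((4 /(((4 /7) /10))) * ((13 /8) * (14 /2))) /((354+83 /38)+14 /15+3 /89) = 80787525 /36236566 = 2.23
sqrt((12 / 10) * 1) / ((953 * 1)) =sqrt(30) / 4765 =0.00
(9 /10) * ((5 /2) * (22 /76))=99 /152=0.65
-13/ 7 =-1.86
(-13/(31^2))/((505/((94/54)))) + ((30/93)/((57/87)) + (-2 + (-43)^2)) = 459954392896/248961465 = 1847.49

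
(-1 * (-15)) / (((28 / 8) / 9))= 270 / 7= 38.57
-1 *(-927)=927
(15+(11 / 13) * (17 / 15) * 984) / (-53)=-62311 / 3445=-18.09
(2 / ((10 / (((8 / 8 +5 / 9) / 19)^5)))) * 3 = 537824 / 243685283085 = 0.00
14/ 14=1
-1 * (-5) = 5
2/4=1/2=0.50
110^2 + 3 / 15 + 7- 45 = 60311 / 5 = 12062.20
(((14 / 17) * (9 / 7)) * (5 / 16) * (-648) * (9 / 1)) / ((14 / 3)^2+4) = -74.86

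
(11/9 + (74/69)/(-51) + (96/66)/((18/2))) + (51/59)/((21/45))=51399374/15986817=3.22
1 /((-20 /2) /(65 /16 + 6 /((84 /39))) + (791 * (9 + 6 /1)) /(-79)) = -60593 /9188935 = -0.01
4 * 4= 16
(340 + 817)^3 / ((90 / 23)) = 35622788539 / 90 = 395808761.54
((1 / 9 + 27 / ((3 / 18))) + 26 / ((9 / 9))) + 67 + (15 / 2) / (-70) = 64261 / 252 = 255.00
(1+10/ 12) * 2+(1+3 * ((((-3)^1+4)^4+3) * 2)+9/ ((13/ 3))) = 1199/ 39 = 30.74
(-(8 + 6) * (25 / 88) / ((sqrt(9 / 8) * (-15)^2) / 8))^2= 1568 / 88209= 0.02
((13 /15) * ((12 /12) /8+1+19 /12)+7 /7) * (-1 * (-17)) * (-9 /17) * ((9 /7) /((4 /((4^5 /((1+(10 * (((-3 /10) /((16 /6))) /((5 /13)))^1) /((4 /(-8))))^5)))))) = -222105600000 /337832071199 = -0.66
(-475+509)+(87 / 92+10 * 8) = 10575 / 92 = 114.95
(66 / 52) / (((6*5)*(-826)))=-11 / 214760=-0.00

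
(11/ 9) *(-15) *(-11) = 605/ 3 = 201.67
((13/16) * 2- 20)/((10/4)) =-147/20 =-7.35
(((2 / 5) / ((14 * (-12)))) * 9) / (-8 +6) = 3 / 280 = 0.01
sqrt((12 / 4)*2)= sqrt(6)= 2.45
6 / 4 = 3 / 2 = 1.50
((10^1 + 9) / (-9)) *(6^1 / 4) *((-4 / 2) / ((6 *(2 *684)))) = 1 / 1296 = 0.00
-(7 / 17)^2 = -49 / 289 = -0.17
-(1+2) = -3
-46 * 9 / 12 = -69 / 2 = -34.50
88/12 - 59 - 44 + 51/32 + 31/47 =-421481/4512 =-93.41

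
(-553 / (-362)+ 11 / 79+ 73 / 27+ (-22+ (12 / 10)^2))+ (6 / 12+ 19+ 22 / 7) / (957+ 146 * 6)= -667803643894 / 41280855525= -16.18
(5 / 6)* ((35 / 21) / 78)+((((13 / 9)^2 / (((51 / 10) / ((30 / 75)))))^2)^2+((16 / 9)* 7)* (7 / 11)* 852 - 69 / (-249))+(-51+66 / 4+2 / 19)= 6713.05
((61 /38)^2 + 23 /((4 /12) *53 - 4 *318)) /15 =13902487 /81506580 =0.17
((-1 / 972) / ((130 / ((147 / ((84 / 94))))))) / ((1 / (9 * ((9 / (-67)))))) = 329 / 209040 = 0.00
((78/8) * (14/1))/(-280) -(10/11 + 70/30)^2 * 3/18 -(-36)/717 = -136767827/62465040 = -2.19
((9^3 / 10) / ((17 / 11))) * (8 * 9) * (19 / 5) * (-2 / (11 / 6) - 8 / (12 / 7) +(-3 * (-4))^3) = 9446492808 / 425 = 22227041.90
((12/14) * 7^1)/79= 6/79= 0.08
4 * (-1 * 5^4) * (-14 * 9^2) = 2835000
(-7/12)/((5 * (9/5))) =-0.06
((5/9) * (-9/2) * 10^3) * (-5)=12500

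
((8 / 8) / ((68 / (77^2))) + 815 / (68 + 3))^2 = 9735.78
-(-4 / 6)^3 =8 / 27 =0.30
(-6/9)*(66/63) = -44/63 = -0.70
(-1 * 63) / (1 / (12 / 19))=-756 / 19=-39.79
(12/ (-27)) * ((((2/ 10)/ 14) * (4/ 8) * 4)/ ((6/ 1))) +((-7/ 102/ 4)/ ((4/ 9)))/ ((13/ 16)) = -20729/ 417690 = -0.05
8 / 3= 2.67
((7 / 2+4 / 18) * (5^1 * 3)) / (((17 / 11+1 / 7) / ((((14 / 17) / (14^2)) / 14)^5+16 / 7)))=75.59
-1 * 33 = -33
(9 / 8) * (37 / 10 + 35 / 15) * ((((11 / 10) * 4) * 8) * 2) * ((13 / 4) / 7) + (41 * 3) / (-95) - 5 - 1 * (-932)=7631271 / 6650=1147.56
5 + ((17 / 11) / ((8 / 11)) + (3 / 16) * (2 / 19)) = 543 / 76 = 7.14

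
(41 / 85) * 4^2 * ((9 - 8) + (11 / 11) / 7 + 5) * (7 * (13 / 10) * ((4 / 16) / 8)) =22919 / 1700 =13.48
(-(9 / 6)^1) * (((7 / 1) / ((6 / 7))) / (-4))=49 / 16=3.06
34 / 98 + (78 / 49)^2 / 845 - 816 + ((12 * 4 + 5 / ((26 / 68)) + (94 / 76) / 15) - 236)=-990.49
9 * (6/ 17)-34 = -524/ 17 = -30.82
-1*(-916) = 916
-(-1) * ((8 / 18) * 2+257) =2321 / 9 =257.89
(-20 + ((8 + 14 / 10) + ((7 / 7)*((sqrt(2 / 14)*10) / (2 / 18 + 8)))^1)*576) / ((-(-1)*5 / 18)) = 186624*sqrt(7) / 511 + 485496 / 25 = 20386.10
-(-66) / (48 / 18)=99 / 4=24.75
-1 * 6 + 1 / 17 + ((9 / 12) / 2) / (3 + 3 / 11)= -9509 / 1632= -5.83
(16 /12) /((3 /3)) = 4 /3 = 1.33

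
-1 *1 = -1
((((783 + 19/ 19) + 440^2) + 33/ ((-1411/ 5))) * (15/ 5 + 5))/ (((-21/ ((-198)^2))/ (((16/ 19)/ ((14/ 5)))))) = -873111435.91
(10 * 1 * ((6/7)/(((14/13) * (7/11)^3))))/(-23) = -519090/386561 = -1.34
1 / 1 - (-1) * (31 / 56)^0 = 2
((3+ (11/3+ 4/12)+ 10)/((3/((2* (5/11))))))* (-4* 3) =-680/11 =-61.82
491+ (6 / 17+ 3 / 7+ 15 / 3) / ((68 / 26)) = 997765 / 2023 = 493.21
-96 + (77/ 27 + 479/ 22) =-42397/ 594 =-71.38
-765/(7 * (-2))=765/14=54.64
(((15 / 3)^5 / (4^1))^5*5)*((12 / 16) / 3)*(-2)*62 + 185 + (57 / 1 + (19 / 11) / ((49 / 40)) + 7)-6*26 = -45110937207937146.19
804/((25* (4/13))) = 2613/25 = 104.52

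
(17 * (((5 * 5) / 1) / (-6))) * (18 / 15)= -85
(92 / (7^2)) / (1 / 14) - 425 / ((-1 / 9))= 26959 / 7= 3851.29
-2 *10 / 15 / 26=-2 / 39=-0.05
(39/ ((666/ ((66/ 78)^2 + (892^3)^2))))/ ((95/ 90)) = 255385999759265476971/ 9139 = 27944632865659861.80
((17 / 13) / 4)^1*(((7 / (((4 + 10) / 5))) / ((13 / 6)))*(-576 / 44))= -9180 / 1859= -4.94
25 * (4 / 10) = 10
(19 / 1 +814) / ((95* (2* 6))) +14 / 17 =30121 / 19380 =1.55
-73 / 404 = -0.18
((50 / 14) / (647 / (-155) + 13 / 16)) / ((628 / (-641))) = 9935500 / 9162363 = 1.08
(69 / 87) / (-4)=-23 / 116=-0.20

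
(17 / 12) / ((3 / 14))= 119 / 18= 6.61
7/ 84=1/ 12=0.08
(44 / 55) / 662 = 2 / 1655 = 0.00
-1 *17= -17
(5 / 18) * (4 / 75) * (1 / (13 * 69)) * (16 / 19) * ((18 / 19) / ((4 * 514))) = 8 / 1248314535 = 0.00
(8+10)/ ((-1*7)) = -18/ 7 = -2.57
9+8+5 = 22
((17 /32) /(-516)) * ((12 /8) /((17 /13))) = -13 /11008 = -0.00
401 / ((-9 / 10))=-4010 / 9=-445.56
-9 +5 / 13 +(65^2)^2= 232058013 / 13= 17850616.38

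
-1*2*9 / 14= -1.29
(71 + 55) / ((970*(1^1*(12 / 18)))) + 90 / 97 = 1089 / 970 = 1.12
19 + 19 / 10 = 209 / 10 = 20.90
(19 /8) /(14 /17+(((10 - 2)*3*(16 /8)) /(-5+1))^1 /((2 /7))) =-323 /5600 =-0.06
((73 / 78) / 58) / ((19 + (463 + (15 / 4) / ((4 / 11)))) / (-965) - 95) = -281780 / 1667859687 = -0.00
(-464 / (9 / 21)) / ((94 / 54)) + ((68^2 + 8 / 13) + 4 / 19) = 46469300 / 11609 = 4002.87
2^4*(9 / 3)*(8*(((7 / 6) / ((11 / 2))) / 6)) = 448 / 33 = 13.58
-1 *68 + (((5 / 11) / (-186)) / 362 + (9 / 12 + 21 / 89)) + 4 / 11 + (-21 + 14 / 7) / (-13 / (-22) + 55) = -66.99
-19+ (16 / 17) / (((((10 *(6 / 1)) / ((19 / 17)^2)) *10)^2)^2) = -18250674192871316436959 / 960561799625700000000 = -19.00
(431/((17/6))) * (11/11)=2586/17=152.12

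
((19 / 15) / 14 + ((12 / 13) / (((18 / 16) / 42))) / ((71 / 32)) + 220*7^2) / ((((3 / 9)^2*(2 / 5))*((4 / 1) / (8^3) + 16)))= 66960495904 / 4412863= 15173.93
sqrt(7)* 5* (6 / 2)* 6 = 90* sqrt(7) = 238.12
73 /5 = 14.60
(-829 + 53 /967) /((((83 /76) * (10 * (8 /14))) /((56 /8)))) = -74628029 /80261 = -929.82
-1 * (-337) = 337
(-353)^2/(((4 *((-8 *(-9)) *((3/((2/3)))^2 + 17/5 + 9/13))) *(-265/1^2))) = -1619917/24151464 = -0.07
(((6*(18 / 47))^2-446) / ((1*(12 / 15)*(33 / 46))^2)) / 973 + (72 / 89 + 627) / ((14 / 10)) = 186261062321875 / 416635659594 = 447.06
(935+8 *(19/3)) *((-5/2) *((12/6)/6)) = -14785/18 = -821.39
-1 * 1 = -1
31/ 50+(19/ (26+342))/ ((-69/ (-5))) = 395951/ 634800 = 0.62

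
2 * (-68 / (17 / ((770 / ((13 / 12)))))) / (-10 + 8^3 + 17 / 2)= -147840 / 13273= -11.14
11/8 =1.38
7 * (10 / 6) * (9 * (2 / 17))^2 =3780 / 289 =13.08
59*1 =59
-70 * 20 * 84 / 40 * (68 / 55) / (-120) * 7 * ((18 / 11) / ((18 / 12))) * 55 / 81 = 46648 / 297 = 157.06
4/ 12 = 1/ 3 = 0.33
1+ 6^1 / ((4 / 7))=11.50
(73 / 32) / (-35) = -73 / 1120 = -0.07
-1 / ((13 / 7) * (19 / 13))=-0.37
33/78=11/26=0.42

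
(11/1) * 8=88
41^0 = 1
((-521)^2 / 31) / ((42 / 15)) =1357205 / 434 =3127.20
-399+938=539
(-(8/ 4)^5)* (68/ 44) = -544/ 11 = -49.45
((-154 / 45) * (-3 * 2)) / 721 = 44 / 1545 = 0.03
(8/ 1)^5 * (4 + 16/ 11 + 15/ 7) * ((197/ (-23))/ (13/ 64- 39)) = 54961.27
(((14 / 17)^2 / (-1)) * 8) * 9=-14112 / 289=-48.83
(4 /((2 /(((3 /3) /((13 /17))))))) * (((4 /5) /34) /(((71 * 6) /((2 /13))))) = 4 /179985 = 0.00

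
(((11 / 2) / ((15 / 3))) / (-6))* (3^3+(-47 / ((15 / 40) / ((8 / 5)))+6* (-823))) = 843403 / 900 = 937.11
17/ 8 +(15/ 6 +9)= 109/ 8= 13.62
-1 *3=-3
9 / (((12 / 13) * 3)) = 13 / 4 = 3.25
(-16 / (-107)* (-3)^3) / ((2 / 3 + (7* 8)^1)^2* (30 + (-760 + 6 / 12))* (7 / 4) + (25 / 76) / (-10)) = 590976 / 600051542915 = 0.00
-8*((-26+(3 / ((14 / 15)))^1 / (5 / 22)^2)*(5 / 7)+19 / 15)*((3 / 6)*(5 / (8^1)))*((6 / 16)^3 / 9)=-19951 / 50176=-0.40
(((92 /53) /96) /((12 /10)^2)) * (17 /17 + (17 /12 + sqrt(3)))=575 * sqrt(3) /45792 + 16675 /549504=0.05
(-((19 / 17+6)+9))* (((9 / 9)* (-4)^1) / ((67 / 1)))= 0.96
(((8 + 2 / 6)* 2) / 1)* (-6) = -100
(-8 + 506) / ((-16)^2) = 249 / 128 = 1.95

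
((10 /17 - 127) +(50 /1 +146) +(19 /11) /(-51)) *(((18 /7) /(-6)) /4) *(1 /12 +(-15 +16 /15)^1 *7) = 3802499 /5236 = 726.22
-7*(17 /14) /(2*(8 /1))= -17 /32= -0.53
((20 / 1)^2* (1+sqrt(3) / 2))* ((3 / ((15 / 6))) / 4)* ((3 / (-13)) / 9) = -40 / 13 - 20* sqrt(3) / 13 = -5.74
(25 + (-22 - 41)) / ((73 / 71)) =-2698 / 73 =-36.96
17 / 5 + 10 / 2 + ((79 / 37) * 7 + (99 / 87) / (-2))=244397 / 10730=22.78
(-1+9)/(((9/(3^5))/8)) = 1728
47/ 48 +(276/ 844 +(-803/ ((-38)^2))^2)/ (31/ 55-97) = 2269555355611/ 2333567443584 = 0.97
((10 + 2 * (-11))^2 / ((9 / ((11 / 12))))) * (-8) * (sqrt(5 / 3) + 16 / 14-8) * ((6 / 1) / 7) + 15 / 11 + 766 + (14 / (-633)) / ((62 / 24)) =5136754477 / 3525599-704 * sqrt(15) / 21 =1327.15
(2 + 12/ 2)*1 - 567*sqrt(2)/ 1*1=8 - 567*sqrt(2)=-793.86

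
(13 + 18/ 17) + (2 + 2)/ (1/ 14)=1191/ 17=70.06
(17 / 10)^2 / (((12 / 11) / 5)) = 3179 / 240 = 13.25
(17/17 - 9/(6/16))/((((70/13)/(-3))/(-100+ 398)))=133653/35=3818.66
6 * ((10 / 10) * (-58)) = -348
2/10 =1/5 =0.20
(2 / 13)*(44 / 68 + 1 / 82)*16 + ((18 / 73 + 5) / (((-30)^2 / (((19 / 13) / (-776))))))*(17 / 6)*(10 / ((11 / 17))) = 380482322503 / 234532916640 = 1.62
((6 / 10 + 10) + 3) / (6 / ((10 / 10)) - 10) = -17 / 5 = -3.40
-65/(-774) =65/774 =0.08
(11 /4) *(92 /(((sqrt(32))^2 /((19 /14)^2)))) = 91333 /6272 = 14.56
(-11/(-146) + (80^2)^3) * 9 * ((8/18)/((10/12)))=459276288000132/365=1258291200000.36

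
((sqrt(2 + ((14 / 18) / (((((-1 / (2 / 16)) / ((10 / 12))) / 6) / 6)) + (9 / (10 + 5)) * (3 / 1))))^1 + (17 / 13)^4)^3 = 1298870067593 * sqrt(795) / 1468315297800 + 15263368958673193 / 465961702449620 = 57.70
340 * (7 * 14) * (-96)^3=-29479403520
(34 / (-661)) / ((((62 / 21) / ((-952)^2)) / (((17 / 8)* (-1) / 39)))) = 229181624 / 266383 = 860.35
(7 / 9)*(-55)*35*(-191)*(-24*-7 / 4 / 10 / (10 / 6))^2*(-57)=-2587829013 / 25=-103513160.52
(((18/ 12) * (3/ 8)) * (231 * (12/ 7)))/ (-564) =-297/ 752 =-0.39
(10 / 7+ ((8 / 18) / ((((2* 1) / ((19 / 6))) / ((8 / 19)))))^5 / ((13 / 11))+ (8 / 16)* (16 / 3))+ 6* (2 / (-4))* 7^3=-1338267420095 / 1305750537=-1024.90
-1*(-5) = 5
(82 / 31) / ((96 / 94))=1927 / 744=2.59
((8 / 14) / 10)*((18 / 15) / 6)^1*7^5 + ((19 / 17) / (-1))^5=6756250839 / 35496425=190.34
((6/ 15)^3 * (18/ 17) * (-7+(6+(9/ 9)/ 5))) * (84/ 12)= -4032/ 10625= -0.38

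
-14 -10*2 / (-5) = -10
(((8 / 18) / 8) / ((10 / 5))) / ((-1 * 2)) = -1 / 72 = -0.01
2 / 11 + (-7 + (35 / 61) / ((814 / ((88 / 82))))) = -6939505 / 1017907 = -6.82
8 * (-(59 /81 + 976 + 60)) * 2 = -1343600 /81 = -16587.65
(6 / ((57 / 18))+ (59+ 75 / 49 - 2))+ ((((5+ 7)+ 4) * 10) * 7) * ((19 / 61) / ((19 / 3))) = 6559776 / 56791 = 115.51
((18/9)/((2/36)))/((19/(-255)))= -9180/19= -483.16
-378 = -378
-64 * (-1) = 64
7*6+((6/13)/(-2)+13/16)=8857/208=42.58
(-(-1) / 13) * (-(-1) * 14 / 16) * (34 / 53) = 119 / 2756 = 0.04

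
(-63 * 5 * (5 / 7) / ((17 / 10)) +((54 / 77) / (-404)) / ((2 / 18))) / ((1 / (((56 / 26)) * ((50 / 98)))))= -1750031550 / 12031019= -145.46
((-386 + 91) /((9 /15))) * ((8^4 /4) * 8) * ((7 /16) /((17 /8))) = -42291200 /51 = -829239.22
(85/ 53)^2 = 7225/ 2809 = 2.57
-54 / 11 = -4.91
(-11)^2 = 121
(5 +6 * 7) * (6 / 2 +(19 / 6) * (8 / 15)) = 9917 / 45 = 220.38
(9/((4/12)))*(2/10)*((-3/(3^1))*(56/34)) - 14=-1946/85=-22.89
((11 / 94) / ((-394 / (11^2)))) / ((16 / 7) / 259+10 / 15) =-658119 / 12370024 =-0.05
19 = 19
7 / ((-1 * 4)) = -7 / 4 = -1.75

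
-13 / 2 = -6.50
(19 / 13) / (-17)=-19 / 221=-0.09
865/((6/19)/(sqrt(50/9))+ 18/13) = 101486125/160929 - 13887575*sqrt(2)/321858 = 569.61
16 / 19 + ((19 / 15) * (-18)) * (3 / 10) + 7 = 476 / 475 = 1.00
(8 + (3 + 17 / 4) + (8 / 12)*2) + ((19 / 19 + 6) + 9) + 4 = 439 / 12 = 36.58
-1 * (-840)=840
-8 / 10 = -0.80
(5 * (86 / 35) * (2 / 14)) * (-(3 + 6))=-774 / 49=-15.80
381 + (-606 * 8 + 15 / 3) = -4462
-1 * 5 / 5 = -1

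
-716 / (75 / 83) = -59428 / 75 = -792.37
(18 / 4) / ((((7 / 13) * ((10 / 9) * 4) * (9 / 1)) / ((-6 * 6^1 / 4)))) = -1053 / 560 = -1.88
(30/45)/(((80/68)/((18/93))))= 17/155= 0.11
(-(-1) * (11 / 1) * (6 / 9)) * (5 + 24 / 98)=5654 / 147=38.46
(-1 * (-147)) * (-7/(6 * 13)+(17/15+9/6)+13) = 2284.91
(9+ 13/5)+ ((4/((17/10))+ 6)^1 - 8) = 1016/85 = 11.95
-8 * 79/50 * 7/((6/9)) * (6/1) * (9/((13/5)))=-179172/65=-2756.49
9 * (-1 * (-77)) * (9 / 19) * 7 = 43659 / 19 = 2297.84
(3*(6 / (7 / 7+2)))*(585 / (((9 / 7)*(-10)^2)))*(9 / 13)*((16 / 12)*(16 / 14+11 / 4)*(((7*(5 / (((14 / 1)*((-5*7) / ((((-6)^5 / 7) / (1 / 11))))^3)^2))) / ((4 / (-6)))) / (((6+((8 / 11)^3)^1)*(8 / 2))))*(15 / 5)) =-35956153442352090723103885322354688 / 6432521956552234375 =-5589744377899367.36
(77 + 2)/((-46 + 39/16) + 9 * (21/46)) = -29072/14519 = -2.00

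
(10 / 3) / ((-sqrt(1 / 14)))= -10 * sqrt(14) / 3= -12.47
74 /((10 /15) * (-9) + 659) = 74 /653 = 0.11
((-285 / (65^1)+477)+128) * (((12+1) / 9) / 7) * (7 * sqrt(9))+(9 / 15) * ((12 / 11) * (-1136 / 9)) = 415808 / 165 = 2520.05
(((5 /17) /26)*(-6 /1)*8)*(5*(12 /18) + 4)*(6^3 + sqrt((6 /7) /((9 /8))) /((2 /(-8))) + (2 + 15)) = -205040 /221 + 14080*sqrt(21) /4641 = -913.88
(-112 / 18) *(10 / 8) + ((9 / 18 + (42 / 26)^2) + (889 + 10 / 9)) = 897839 / 1014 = 885.44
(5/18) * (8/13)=20/117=0.17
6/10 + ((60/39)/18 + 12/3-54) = -28849/585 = -49.31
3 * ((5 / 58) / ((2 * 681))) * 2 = 5 / 13166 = 0.00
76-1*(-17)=93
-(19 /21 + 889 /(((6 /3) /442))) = -4125868 /21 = -196469.90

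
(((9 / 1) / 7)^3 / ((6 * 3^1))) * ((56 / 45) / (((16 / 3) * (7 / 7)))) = 27 / 980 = 0.03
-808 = -808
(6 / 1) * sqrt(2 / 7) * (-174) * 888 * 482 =-446848704 * sqrt(14) / 7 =-238850679.16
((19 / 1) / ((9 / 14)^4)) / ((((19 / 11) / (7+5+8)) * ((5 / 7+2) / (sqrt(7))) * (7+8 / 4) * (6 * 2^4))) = 1848770 * sqrt(7) / 3365793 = 1.45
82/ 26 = 41/ 13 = 3.15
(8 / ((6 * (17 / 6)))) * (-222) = -1776 / 17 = -104.47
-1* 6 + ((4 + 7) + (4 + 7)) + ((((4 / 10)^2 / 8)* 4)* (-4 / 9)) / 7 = 25192 / 1575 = 15.99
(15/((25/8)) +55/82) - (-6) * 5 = 14543/410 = 35.47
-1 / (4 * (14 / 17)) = -17 / 56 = -0.30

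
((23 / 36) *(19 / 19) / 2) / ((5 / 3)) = 23 / 120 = 0.19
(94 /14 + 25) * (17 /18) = 629 /21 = 29.95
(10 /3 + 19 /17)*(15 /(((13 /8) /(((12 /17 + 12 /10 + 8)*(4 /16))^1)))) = 382268 /3757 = 101.75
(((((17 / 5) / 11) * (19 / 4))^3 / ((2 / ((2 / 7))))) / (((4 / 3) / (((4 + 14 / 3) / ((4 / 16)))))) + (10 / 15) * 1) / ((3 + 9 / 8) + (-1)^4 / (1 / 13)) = 1388768413 / 1914643500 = 0.73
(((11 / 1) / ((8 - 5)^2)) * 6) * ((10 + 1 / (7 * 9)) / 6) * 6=13882 / 189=73.45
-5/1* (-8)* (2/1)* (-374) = -29920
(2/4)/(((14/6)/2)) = 3/7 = 0.43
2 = 2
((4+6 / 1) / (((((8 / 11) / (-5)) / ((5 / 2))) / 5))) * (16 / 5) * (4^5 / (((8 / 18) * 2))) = -3168000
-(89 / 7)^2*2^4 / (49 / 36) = -4562496 / 2401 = -1900.25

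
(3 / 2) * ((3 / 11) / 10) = 9 / 220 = 0.04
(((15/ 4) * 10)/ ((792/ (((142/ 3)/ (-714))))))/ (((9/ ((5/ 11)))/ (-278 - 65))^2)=-745810625/ 791763984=-0.94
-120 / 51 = -40 / 17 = -2.35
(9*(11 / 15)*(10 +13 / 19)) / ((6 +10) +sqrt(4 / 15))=11484 / 2603 - 957*sqrt(15) / 26030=4.27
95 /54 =1.76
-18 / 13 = -1.38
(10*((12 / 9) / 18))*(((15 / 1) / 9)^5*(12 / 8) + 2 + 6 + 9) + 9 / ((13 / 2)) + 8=1031084 / 28431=36.27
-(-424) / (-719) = -424 / 719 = -0.59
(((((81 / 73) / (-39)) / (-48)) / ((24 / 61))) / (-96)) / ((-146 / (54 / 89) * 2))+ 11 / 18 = 277799676391 / 454581264384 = 0.61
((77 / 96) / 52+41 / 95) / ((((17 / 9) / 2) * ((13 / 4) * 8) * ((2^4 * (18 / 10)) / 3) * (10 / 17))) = 0.00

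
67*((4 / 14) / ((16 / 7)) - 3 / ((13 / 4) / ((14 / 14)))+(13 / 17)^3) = -12012497 / 510952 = -23.51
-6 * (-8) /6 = 8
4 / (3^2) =4 / 9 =0.44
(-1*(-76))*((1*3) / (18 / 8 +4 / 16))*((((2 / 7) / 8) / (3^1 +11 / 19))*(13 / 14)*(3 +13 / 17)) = 225264 / 70805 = 3.18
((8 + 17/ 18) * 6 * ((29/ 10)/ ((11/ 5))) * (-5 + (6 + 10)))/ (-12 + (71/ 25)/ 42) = -817075/ 12529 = -65.21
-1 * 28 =-28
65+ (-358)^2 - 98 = 128131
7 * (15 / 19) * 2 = 210 / 19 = 11.05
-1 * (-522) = 522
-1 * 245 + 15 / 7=-1700 / 7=-242.86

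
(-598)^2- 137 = 357467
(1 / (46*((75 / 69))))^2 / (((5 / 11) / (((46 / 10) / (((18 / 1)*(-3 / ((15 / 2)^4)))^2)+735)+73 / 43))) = 8006117867 / 550400000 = 14.55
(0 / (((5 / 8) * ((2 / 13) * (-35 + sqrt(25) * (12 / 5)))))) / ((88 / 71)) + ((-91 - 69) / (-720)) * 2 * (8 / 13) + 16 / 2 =968 / 117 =8.27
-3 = -3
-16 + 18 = 2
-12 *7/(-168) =1/2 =0.50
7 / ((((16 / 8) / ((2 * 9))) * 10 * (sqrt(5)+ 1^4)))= -63 / 40+ 63 * sqrt(5) / 40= 1.95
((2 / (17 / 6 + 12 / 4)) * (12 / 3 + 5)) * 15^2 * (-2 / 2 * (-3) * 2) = 29160 / 7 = 4165.71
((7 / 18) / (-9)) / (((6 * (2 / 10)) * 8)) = -35 / 7776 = -0.00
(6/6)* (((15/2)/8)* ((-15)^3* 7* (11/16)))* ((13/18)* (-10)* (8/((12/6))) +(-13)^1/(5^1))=122747625/256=479482.91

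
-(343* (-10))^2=-11764900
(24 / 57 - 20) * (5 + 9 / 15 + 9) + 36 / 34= -459942 / 1615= -284.79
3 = 3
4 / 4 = 1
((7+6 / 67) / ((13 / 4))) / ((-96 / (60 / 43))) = -2375 / 74906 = -0.03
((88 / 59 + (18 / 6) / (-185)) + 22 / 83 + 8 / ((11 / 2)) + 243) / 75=817809858 / 249134875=3.28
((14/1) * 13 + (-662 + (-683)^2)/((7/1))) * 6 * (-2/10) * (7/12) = -46710.10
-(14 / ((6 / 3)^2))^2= -49 / 4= -12.25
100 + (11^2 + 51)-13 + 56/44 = 2863/11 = 260.27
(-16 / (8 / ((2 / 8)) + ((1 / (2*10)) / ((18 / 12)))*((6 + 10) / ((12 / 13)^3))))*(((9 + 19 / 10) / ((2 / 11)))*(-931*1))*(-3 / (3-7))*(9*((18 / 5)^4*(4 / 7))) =1171546702115328 / 66173125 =17704267.44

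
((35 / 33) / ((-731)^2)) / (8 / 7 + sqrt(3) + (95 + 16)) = 192325 / 10863865853214 -1715* sqrt(3) / 10863865853214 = 0.00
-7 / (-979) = 7 / 979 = 0.01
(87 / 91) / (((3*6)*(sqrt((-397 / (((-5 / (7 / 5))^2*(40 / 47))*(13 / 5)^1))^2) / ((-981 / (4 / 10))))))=-59268750 / 6400037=-9.26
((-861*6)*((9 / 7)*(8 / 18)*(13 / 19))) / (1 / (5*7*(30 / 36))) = -1119300 / 19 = -58910.53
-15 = -15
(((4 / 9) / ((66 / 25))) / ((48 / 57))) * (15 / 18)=2375 / 14256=0.17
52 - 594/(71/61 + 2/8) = -42332/115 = -368.10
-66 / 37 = -1.78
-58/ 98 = -29/ 49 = -0.59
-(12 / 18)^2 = -4 / 9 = -0.44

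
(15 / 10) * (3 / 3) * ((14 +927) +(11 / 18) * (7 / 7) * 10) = 4262 / 3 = 1420.67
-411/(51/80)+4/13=-142412/221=-644.40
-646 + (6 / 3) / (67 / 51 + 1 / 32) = -1414706 / 2195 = -644.51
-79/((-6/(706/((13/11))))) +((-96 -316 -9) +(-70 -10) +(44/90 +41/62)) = 267154457/36270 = 7365.71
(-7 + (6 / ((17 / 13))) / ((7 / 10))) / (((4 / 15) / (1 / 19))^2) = -0.02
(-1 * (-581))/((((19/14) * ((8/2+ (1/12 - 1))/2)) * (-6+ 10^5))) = 97608/35147891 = 0.00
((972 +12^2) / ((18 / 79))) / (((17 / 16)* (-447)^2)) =78368 / 3396753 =0.02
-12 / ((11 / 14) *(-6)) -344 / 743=17020 / 8173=2.08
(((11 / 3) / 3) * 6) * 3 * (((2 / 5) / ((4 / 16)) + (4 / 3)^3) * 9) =786.13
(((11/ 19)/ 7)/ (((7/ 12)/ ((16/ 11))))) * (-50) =-9600/ 931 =-10.31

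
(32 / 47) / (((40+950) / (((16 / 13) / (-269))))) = -256 / 81357705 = -0.00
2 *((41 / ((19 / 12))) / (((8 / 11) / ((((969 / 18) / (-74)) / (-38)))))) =7667 / 5624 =1.36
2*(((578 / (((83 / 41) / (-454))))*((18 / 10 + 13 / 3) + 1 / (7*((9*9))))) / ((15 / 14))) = -748517634224 / 504225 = -1484491.32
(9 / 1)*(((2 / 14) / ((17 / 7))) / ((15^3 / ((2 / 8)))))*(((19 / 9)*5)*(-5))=-19 / 9180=-0.00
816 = 816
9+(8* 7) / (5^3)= 1181 / 125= 9.45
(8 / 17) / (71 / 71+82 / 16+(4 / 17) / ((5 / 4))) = 320 / 4293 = 0.07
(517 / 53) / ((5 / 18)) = 9306 / 265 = 35.12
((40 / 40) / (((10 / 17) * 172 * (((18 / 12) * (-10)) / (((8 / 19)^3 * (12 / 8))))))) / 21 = -544 / 154841925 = -0.00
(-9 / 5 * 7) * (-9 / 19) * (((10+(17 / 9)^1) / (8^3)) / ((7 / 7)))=6741 / 48640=0.14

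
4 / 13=0.31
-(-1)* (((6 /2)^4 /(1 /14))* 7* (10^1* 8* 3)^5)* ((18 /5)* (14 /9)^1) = 35396093214720000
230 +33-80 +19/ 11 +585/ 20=9415/ 44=213.98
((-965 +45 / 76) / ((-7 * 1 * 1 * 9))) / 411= 535 / 14364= 0.04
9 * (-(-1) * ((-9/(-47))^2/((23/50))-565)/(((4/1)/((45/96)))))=-3874757175/6503296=-595.81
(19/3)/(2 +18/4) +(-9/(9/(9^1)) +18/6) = -196/39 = -5.03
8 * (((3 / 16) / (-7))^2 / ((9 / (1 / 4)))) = 1 / 6272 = 0.00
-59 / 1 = -59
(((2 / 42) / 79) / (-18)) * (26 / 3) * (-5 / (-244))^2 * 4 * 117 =-4225 / 74077668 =-0.00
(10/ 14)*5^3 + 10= 695/ 7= 99.29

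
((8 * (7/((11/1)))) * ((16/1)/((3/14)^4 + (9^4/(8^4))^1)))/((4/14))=30840979456/173510667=177.75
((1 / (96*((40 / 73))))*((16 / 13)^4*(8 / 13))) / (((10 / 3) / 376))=28106752 / 9282325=3.03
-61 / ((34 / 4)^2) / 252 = -61 / 18207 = -0.00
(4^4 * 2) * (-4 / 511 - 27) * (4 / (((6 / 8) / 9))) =-339173376 / 511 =-663744.38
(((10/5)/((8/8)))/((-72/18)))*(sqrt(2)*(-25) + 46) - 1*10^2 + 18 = -105 + 25*sqrt(2)/2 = -87.32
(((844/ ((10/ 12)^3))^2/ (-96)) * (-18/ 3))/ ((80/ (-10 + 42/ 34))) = -19343662164/ 1328125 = -14564.64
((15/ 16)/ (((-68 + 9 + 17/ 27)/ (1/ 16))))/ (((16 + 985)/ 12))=-1215/ 100964864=-0.00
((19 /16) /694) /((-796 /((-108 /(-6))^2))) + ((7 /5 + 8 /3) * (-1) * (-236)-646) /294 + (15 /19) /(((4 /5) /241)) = 22115790081667 /92575213920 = 238.90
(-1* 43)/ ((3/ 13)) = -559/ 3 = -186.33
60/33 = 20/11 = 1.82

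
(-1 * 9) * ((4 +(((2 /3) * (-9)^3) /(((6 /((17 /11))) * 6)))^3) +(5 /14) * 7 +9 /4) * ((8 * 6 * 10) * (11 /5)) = 10433816172 /121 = 86229885.72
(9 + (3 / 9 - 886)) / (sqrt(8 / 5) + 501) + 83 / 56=-18814049 / 70279832 + 5260 *sqrt(10) / 3764991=-0.26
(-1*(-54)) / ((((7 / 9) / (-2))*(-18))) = 54 / 7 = 7.71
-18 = -18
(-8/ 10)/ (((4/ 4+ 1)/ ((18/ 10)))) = -18/ 25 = -0.72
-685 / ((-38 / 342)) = 6165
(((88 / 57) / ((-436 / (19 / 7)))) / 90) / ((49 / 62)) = -682 / 5047245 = -0.00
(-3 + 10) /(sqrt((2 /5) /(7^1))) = 7 *sqrt(70) /2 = 29.28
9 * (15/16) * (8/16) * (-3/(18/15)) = -675/64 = -10.55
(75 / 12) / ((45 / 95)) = 475 / 36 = 13.19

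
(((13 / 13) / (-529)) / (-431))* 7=0.00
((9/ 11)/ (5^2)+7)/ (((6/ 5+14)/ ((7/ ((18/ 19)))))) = 6769/ 1980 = 3.42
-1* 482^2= -232324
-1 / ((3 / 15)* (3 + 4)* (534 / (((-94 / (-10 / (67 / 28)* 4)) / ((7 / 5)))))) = -0.01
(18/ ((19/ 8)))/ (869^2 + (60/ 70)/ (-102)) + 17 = 14513070085/ 853709501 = 17.00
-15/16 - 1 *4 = -79/16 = -4.94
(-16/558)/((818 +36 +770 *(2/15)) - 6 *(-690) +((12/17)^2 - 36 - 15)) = -2312/406877325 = -0.00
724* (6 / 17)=255.53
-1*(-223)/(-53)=-223/53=-4.21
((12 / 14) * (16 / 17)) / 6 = 16 / 119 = 0.13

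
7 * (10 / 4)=35 / 2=17.50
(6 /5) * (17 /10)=2.04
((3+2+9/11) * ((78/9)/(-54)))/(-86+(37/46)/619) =23690368/2181815757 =0.01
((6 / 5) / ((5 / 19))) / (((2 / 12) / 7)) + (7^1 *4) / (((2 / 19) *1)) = 457.52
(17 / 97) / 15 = 17 / 1455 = 0.01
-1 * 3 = -3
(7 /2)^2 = 49 /4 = 12.25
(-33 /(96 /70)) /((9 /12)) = -385 /12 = -32.08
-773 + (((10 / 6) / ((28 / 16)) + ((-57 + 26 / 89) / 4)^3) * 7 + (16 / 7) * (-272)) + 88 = -20129828061797 / 947478336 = -21245.69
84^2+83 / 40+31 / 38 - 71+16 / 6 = 15938471 / 2280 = 6990.56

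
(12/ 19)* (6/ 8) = 9/ 19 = 0.47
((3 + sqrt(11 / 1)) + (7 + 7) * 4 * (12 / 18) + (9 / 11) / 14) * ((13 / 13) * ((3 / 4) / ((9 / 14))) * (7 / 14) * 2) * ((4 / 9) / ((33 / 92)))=1288 * sqrt(11) / 891 + 1716812 / 29403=63.18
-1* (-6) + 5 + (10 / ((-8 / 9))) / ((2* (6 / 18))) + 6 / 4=-35 / 8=-4.38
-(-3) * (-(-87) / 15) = 87 / 5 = 17.40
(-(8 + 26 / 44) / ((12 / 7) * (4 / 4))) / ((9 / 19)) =-10.58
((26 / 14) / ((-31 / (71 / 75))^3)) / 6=-4652843 / 527859281250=-0.00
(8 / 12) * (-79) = -158 / 3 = -52.67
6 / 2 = 3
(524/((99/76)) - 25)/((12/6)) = 37349/198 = 188.63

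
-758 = -758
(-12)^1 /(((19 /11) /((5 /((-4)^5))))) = 165 /4864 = 0.03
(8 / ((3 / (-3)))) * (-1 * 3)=24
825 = 825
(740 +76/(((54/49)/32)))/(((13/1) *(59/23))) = 1829972/20709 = 88.37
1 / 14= 0.07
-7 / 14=-1 / 2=-0.50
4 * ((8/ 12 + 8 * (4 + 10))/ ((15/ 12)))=5408/ 15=360.53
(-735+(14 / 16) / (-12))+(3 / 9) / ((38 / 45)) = -1340053 / 1824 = -734.68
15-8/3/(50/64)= 869/75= 11.59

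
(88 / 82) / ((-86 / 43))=-22 / 41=-0.54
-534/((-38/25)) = 6675/19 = 351.32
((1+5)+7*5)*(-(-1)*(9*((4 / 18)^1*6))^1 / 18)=82 / 3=27.33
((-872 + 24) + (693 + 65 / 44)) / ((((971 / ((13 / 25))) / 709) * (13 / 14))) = -6705013 / 106810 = -62.78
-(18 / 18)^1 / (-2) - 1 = -1 / 2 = -0.50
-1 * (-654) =654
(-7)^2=49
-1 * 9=-9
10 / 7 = 1.43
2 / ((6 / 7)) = 7 / 3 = 2.33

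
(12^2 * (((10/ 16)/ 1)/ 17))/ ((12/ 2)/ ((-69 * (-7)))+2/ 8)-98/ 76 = 2061703/ 109174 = 18.88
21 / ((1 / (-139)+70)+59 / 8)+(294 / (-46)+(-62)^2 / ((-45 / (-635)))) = 965897410897 / 17808831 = 54236.99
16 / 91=0.18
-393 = -393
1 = 1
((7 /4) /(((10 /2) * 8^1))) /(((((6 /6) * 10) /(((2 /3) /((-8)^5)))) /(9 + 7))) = -7 /4915200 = -0.00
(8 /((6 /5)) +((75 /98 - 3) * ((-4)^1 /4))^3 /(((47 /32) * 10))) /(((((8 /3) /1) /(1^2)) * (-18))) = -307985527 /1990621080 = -0.15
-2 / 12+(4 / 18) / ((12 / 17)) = 4 / 27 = 0.15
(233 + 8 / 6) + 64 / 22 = 7829 / 33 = 237.24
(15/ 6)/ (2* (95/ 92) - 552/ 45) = -1725/ 7039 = -0.25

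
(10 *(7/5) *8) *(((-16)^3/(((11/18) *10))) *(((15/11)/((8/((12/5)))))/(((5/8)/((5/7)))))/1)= -21233664/605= -35096.97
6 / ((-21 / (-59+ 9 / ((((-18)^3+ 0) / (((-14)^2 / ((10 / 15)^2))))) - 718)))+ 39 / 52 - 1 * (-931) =20771 / 18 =1153.94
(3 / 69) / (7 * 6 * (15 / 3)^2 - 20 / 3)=3 / 71990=0.00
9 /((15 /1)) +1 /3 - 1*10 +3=-6.07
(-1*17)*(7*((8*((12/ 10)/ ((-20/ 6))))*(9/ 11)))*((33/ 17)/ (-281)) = -13608/ 7025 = -1.94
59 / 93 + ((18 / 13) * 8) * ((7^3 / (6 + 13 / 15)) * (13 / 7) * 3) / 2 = 14770757 / 9579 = 1541.99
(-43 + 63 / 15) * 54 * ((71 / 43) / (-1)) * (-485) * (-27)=1948001724 / 43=45302365.67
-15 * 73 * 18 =-19710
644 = 644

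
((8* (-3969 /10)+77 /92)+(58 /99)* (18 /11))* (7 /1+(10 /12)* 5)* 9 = -35502969087 /111320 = -318927.14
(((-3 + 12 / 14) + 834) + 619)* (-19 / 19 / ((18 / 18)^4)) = -10156 / 7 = -1450.86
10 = 10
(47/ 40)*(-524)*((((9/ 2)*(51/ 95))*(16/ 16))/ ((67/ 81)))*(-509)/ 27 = 4315398201/ 127300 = 33899.44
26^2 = 676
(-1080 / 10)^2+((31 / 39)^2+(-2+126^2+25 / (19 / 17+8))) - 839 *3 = 1179924247 / 47151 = 25024.37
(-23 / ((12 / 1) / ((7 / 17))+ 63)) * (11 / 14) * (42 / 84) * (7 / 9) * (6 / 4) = -1771 / 15480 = -0.11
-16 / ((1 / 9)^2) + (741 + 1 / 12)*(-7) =-77803 / 12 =-6483.58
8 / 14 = 4 / 7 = 0.57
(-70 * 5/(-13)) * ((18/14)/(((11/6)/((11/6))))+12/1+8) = 573.08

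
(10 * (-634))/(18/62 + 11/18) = -3537720/503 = -7033.24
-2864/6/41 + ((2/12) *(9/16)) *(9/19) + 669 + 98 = 56491993/74784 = 755.40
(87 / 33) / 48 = 29 / 528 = 0.05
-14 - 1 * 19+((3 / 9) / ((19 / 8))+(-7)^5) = -959872 / 57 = -16839.86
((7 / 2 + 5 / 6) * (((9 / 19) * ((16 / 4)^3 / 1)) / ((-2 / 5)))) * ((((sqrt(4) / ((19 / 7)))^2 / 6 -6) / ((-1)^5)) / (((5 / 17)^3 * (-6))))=261607424 / 20577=12713.58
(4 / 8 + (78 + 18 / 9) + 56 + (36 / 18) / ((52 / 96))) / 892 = 3645 / 23192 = 0.16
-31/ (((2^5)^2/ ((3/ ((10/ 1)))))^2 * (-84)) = 93/ 2936012800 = 0.00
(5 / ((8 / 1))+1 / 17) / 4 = 93 / 544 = 0.17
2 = 2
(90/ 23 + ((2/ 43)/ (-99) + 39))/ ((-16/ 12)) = -4201613/ 130548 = -32.18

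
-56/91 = -8/13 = -0.62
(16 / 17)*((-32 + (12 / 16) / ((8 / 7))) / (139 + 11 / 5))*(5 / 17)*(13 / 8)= -19175 / 192032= -0.10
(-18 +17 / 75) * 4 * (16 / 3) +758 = 85238 / 225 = 378.84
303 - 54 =249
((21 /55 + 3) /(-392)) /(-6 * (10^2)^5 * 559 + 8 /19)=1767 /6869662799999913760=0.00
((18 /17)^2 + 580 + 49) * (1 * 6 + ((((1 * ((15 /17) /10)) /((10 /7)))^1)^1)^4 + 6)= 7561.46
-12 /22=-6 /11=-0.55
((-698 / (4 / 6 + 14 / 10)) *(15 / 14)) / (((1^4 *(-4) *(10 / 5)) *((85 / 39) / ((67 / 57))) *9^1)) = 2.71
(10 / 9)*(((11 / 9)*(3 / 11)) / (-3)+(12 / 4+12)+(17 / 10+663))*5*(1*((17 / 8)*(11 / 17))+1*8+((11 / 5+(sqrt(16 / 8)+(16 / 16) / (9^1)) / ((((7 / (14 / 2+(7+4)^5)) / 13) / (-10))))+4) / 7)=-2134337931700*sqrt(2) / 1323 -17071013306321 / 95256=-2460700723.15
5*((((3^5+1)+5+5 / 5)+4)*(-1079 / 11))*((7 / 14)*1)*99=-6166485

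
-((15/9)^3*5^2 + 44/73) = -229313/1971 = -116.34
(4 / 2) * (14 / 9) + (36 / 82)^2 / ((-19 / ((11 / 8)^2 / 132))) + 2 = 94025743 / 18396864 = 5.11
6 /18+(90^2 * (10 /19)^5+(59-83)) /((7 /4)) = 9024216181 /51998079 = 173.55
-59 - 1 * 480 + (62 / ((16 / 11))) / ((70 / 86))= -136257 / 280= -486.63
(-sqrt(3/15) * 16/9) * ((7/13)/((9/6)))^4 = -614656 * sqrt(5)/104104845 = -0.01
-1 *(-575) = 575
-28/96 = -7/24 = -0.29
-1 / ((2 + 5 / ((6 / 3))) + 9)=-2 / 27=-0.07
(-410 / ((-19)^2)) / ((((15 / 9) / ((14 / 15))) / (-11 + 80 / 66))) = 19516 / 3135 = 6.23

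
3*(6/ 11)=18/ 11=1.64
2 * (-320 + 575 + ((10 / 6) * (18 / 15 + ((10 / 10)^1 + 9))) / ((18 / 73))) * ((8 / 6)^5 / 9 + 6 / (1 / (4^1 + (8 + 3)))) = 3533276732 / 59049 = 59836.35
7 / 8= 0.88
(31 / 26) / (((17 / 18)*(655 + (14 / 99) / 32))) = 441936 / 229293467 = 0.00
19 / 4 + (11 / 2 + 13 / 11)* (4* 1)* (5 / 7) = 1049 / 44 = 23.84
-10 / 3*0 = 0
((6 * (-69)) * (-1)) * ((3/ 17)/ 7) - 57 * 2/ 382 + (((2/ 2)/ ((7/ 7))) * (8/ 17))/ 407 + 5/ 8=796648467/ 74005624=10.76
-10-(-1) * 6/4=-8.50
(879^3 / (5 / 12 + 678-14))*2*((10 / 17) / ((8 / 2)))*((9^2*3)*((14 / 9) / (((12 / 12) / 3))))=6601351987080 / 19363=340926095.50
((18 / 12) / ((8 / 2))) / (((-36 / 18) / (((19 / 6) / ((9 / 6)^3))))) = -19 / 108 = -0.18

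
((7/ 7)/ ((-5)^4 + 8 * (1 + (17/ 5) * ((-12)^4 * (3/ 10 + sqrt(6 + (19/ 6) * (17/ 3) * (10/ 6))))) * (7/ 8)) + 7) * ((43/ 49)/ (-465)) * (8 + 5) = -888929492491294813/ 5176145805195973160 - 1425450 * sqrt(11634)/ 18486235018557047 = -0.17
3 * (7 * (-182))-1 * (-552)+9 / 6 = -3268.50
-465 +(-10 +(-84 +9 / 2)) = -1109 / 2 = -554.50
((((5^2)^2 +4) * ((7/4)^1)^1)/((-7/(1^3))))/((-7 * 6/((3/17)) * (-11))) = -0.06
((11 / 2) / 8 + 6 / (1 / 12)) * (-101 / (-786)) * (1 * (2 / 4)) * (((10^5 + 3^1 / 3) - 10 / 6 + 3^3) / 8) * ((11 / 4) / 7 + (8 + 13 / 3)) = 37680303967813 / 50706432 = 743106.99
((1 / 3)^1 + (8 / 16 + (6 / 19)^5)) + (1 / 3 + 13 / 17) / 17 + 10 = 15601442129 / 1431185222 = 10.90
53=53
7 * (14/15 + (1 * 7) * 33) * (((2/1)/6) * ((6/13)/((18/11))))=267883/1755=152.64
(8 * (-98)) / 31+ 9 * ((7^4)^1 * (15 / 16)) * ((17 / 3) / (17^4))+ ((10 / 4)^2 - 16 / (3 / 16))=-752980019 / 7310544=-103.00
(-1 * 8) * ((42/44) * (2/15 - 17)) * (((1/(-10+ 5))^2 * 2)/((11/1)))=0.94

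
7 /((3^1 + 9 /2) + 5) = 0.56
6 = 6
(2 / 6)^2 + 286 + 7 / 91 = 33484 / 117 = 286.19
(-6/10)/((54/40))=-4/9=-0.44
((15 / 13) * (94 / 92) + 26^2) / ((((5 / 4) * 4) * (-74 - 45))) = -404953 / 355810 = -1.14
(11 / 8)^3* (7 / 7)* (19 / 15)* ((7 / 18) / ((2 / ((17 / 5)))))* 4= 3009391 / 345600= 8.71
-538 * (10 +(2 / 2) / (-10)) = -26631 / 5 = -5326.20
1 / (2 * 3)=1 / 6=0.17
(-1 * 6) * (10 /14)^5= -18750 /16807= -1.12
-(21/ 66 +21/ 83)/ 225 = -1043/ 410850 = -0.00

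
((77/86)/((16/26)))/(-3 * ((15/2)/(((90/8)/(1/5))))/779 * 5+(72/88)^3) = 148269407/55553936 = 2.67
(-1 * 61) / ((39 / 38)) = -2318 / 39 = -59.44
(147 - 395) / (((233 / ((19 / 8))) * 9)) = -589 / 2097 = -0.28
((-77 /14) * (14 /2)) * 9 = -693 /2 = -346.50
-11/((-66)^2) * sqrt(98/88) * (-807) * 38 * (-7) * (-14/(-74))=-1753073 * sqrt(11)/53724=-108.23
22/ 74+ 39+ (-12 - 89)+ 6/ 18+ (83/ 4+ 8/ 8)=-17591/ 444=-39.62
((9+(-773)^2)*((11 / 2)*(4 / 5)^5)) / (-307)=-3365334016 / 959375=-3507.84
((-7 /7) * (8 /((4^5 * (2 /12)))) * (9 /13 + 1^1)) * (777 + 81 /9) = -12969 /208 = -62.35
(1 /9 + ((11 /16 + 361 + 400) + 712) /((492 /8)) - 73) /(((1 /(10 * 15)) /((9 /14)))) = -1547475 /328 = -4717.91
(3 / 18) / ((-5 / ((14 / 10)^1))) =-7 / 150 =-0.05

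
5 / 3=1.67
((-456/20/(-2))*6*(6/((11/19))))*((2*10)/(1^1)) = 14177.45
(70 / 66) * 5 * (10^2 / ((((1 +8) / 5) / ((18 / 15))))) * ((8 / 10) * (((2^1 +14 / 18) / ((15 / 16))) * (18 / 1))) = 4480000 / 297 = 15084.18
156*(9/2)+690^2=476802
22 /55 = 2 /5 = 0.40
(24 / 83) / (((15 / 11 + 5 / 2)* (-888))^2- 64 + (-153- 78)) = 2904 / 118214568115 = 0.00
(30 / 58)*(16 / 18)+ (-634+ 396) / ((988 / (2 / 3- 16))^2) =12816581 / 31846698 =0.40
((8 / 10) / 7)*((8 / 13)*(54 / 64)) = 27 / 455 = 0.06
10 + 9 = 19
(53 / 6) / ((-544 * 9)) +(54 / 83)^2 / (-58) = -53418601 / 5868766656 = -0.01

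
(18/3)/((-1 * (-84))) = 0.07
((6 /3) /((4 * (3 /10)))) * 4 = 20 /3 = 6.67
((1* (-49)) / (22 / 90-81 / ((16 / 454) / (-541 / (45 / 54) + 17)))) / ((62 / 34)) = -299880 / 16215847381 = -0.00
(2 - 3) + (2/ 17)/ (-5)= -87/ 85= -1.02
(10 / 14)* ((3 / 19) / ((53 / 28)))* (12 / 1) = 720 / 1007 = 0.71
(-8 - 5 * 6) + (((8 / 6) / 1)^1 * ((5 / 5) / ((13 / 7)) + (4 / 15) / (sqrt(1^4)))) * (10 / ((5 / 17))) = -878 / 585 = -1.50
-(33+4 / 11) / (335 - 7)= -367 / 3608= -0.10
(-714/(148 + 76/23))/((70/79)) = -30889/5800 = -5.33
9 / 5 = 1.80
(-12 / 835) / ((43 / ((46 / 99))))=-184 / 1184865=-0.00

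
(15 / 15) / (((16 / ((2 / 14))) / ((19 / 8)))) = 19 / 896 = 0.02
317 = 317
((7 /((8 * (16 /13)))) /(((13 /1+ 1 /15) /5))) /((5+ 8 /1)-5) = 975 /28672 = 0.03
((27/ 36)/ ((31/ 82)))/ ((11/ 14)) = 861/ 341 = 2.52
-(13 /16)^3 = -2197 /4096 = -0.54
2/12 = 1/6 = 0.17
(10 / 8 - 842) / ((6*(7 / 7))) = -1121 / 8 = -140.12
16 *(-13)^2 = 2704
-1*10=-10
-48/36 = -4/3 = -1.33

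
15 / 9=5 / 3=1.67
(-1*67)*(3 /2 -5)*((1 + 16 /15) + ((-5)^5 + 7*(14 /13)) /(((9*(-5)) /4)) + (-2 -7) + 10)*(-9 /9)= -12811673 /195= -65700.89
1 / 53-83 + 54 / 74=-161295 / 1961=-82.25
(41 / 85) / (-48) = -41 / 4080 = -0.01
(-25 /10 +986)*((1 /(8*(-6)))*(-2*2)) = 1967 /24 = 81.96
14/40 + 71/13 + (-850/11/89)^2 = 1636054351/249194660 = 6.57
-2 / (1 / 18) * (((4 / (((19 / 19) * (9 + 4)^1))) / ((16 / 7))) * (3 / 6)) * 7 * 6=-101.77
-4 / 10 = -2 / 5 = -0.40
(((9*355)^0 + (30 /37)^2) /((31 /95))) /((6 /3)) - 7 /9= 1.76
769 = 769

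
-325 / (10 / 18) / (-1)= 585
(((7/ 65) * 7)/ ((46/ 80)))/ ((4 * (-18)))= -49/ 2691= -0.02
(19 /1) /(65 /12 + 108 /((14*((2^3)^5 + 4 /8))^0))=228 /1361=0.17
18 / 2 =9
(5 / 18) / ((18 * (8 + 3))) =5 / 3564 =0.00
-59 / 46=-1.28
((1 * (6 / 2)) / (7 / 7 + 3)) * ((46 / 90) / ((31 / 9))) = 0.11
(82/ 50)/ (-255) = -41/ 6375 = -0.01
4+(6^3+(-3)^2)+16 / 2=237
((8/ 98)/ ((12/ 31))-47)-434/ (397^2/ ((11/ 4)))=-2168420293/ 46337046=-46.80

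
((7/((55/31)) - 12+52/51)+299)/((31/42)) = 11465468/28985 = 395.57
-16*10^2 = -1600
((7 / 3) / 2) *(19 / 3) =133 / 18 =7.39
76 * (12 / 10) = 456 / 5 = 91.20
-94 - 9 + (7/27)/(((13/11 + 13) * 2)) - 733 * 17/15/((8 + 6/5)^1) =-37449929/193752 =-193.29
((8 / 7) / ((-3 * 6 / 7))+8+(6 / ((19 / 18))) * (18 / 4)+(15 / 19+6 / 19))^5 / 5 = 1376145938484281875 / 146211169851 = 9412043.83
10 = 10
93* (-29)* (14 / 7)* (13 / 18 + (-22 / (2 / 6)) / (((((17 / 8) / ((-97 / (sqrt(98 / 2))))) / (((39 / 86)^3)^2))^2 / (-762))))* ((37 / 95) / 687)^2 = -16296629881368871029040121706104527 / 57847862487563990093967920735909400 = -0.28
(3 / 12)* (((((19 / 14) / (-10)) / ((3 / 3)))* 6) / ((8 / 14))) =-57 / 160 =-0.36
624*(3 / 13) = 144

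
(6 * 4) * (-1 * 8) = -192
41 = 41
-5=-5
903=903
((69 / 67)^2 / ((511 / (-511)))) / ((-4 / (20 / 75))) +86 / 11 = 1947727 / 246895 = 7.89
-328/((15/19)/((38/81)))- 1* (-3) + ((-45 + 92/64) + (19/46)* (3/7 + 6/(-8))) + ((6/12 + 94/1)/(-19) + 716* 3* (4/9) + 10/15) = 42504253301/59466960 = 714.75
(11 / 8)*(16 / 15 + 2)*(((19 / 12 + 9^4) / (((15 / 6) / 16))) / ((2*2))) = 19924003 / 450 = 44275.56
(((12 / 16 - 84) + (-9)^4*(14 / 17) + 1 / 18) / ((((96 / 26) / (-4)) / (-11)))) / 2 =465583547 / 14688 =31698.23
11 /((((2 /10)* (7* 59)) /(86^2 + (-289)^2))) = 5000435 /413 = 12107.59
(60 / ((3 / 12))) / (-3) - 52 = -132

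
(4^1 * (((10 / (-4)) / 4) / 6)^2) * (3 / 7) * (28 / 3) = 25 / 144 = 0.17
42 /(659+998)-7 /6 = -11347 /9942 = -1.14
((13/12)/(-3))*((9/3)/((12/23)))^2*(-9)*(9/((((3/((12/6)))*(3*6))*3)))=6877/576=11.94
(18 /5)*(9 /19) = 162 /95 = 1.71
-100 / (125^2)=-4 / 625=-0.01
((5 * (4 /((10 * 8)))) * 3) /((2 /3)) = 9 /8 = 1.12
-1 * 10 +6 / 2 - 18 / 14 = -58 / 7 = -8.29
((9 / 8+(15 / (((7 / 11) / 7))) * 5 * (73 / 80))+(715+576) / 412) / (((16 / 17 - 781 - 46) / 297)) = -2099799999 / 7714288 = -272.20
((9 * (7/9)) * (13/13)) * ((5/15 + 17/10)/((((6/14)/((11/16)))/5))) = 32879/288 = 114.16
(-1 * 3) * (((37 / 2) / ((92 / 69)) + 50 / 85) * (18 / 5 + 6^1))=-35406 / 85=-416.54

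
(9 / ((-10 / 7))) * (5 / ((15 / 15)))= -63 / 2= -31.50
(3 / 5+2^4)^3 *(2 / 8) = 571787 / 500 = 1143.57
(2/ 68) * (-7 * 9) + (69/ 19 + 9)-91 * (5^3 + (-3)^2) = -7870361/ 646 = -12183.22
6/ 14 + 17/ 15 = 1.56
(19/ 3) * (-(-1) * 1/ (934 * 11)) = 19/ 30822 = 0.00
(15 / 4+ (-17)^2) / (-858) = -1171 / 3432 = -0.34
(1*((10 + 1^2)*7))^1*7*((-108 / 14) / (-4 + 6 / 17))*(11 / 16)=388773 / 496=783.82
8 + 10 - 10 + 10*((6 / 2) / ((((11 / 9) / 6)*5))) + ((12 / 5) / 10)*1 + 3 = 11191 / 275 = 40.69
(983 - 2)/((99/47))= 465.73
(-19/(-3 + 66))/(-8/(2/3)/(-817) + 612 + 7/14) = -31046/63053487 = -0.00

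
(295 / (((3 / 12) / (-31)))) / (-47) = 36580 / 47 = 778.30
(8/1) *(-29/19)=-232/19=-12.21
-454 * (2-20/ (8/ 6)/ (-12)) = -2951/ 2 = -1475.50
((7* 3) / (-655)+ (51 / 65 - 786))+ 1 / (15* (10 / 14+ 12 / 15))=-1063075133 / 1353885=-785.20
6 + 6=12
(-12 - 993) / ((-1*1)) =1005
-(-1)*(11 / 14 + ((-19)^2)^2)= 1824505 / 14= 130321.79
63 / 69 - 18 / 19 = -15 / 437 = -0.03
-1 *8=-8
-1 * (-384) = 384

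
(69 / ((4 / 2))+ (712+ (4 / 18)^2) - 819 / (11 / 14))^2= 87506.07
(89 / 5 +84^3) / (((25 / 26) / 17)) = 10479321.42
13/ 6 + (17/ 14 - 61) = -1210/ 21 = -57.62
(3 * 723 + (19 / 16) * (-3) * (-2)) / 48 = 5803 / 128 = 45.34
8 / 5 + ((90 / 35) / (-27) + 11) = 12.50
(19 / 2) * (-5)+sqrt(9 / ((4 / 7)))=-95 / 2+3 * sqrt(7) / 2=-43.53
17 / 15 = 1.13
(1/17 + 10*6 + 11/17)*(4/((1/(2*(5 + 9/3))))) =66048/17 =3885.18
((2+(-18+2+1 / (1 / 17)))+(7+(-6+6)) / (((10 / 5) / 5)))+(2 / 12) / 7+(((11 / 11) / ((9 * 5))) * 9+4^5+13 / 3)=36717 / 35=1049.06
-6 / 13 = -0.46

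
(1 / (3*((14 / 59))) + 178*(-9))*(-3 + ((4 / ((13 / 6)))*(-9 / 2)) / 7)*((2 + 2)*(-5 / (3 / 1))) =-85375750 / 1911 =-44675.95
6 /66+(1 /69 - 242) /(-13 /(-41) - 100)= 7812350 /3102033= 2.52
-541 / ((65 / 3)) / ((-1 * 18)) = 541 / 390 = 1.39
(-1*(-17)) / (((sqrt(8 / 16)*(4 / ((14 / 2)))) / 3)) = 357*sqrt(2) / 4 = 126.22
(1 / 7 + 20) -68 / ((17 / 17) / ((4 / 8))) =-97 / 7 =-13.86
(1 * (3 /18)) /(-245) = -1 /1470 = -0.00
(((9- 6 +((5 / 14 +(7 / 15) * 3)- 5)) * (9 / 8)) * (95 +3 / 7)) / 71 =-0.37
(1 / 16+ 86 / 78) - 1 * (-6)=4471 / 624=7.17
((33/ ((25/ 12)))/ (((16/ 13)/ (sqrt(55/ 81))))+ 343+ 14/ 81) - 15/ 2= 143 * sqrt(55)/ 100+ 54379/ 162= 346.28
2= 2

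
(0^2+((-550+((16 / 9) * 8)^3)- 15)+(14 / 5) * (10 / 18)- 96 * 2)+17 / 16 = 24755321 / 11664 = 2122.37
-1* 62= -62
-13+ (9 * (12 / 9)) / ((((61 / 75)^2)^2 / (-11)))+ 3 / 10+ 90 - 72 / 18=-228.35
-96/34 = -48/17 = -2.82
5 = 5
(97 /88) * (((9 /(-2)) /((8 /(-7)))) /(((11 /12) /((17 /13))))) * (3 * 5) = 4674915 /50336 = 92.87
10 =10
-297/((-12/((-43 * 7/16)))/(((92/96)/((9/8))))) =-76153/192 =-396.63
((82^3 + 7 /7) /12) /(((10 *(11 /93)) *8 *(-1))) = -17092439 /3520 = -4855.81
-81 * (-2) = 162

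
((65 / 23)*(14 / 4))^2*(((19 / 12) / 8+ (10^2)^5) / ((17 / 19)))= 3776136000074736025 / 3453312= 1093482430801.14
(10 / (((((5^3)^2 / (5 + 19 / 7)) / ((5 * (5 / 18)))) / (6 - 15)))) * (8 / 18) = -24 / 875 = -0.03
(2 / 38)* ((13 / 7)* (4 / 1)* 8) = 416 / 133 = 3.13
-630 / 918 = -35 / 51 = -0.69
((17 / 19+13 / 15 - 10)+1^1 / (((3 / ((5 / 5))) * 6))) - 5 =-22543 / 1710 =-13.18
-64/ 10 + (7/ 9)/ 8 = -2269/ 360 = -6.30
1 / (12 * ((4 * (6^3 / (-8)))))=-1 / 1296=-0.00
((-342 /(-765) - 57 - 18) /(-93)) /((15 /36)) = 25348 /13175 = 1.92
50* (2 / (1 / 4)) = 400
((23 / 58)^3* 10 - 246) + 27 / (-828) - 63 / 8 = -1136631281 / 4487576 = -253.28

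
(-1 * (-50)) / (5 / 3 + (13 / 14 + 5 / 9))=6300 / 397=15.87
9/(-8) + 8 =6.88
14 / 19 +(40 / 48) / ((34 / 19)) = 4661 / 3876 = 1.20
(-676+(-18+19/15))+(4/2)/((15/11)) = -10369/15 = -691.27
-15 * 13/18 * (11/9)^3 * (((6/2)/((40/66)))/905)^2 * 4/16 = -2093663/14152752000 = -0.00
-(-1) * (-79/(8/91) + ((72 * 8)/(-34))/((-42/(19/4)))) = -853667/952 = -896.71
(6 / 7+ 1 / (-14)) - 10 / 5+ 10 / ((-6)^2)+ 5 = 256 / 63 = 4.06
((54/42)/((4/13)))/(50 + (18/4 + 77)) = 117/3682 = 0.03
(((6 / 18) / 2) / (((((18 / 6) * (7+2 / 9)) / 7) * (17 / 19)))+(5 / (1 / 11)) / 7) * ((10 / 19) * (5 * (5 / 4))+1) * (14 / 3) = 6654801 / 41990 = 158.49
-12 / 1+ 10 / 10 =-11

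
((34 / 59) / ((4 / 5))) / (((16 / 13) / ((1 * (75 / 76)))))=82875 / 143488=0.58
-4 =-4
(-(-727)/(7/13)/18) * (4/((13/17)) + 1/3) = 417.35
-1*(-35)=35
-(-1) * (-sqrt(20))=-2 * sqrt(5)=-4.47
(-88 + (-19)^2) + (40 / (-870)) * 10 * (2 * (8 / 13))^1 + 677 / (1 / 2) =1839497 / 1131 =1626.43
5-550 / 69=-2.97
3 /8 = 0.38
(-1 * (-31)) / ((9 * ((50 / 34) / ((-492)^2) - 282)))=-14174192 / 1160454791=-0.01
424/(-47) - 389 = -18707/47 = -398.02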